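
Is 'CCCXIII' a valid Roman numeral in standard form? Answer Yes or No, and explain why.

'CCCXIII': Check the rules: uses only the symbols I, V, X, L, C, D, M; no symbol is repeated more than three times in a row; V, L and D each appear at most once; no smaller symbol precedes a larger one (values never increase from left to right). Value: C (100) + C (100) + C (100) + X (10) + I (1) + I (1) + I (1) = 313. So it is a valid standard Roman numeral.

Yes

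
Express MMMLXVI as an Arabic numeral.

MMMLXVI: M=1000, M=1000, M=1000, L=50, X=10, V=5, I=1
1000 + 1000 + 1000 + 50 + 10 + 5 + 1 = 3066

3066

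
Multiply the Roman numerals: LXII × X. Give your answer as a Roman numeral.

LXII = 62
X = 10
62 × 10 = 620

DCXX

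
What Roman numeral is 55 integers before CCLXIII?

CCLXIII = 263
263 - 55 = 208

CCVIII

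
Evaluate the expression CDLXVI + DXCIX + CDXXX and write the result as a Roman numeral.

CDLXVI = 466, DXCIX = 599, CDXXX = 430
466 + 599 = 1065
1065 + 430 = 1495

MCDXCV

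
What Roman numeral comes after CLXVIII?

CLXVIII = 168, so the next integer is 168 + 1 = 169

CLXIX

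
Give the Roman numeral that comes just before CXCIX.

CXCIX = 199, so the previous integer is 199 - 1 = 198

CXCVIII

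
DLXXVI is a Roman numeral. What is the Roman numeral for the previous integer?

DLXXVI = 576; previous is 575

DLXXV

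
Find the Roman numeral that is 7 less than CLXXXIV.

CLXXXIV = 184
184 - 7 = 177

CLXXVII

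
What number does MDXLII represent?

MDXLII: M=1000, D=500, XL=40, I=1, I=1
1000 + 500 + 40 + 1 + 1 = 1542

1542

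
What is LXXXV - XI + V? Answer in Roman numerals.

LXXXV = 85, XI = 11, V = 5
85 - 11 = 74
74 + 5 = 79

LXXIX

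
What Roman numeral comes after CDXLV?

CDXLV = 445, so the next integer is 445 + 1 = 446

CDXLVI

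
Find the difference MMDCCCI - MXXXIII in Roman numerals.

MMDCCCI = 2801
MXXXIII = 1033
2801 - 1033 = 1768

MDCCLXVIII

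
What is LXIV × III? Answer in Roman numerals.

LXIV = 64
III = 3
64 × 3 = 192

CXCII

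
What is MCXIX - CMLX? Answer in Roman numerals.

MCXIX = 1119
CMLX = 960
1119 - 960 = 159

CLIX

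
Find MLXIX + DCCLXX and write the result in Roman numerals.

MLXIX = 1069
DCCLXX = 770
1069 + 770 = 1839

MDCCCXXXIX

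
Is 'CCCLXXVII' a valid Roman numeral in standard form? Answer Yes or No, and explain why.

'CCCLXXVII': Check the rules: uses only the symbols I, V, X, L, C, D, M; no symbol is repeated more than three times in a row; V, L and D each appear at most once; no smaller symbol precedes a larger one (values never increase from left to right). Value: C (100) + C (100) + C (100) + L (50) + X (10) + X (10) + V (5) + I (1) + I (1) = 377. So it is a valid standard Roman numeral.

Yes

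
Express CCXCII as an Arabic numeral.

CCXCII: C=100, C=100, XC=90, I=1, I=1
100 + 100 + 90 + 1 + 1 = 292

292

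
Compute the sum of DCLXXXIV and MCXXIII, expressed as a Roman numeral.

DCLXXXIV = 684
MCXXIII = 1123
684 + 1123 = 1807

MDCCCVII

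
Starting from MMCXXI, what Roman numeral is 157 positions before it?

MMCXXI = 2121
2121 - 157 = 1964

MCMLXIV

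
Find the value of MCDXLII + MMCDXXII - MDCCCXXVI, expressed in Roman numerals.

MCDXLII = 1442, MMCDXXII = 2422, MDCCCXXVI = 1826
1442 + 2422 = 3864
3864 - 1826 = 2038

MMXXXVIII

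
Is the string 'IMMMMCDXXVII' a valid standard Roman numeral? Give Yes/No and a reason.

'IMMMMCDXXVII': More than 3 consecutive M's

No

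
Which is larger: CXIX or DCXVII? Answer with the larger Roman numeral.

CXIX = 119
DCXVII = 617
617 is larger

DCXVII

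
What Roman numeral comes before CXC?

CXC = 190; previous is 189

CLXXXIX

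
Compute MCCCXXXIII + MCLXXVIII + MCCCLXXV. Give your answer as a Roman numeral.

MCCCXXXIII = 1333, MCLXXVIII = 1178, MCCCLXXV = 1375
1333 + 1178 = 2511
2511 + 1375 = 3886

MMMDCCCLXXXVI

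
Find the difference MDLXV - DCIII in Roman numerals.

MDLXV = 1565
DCIII = 603
1565 - 603 = 962

CMLXII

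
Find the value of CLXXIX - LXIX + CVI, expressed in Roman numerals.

CLXXIX = 179, LXIX = 69, CVI = 106
179 - 69 = 110
110 + 106 = 216

CCXVI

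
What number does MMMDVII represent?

MMMDVII: M=1000, M=1000, M=1000, D=500, V=5, I=1, I=1
1000 + 1000 + 1000 + 500 + 5 + 1 + 1 = 3507

3507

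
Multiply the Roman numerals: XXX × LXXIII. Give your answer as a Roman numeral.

XXX = 30
LXXIII = 73
30 × 73 = 2190

MMCXC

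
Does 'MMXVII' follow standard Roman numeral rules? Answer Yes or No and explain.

'MMXVII': Check the rules: uses only the symbols I, V, X, L, C, D, M; no symbol is repeated more than three times in a row; V, L and D each appear at most once; no smaller symbol precedes a larger one (values never increase from left to right). Value: M (1000) + M (1000) + X (10) + V (5) + I (1) + I (1) = 2017. So it is a valid standard Roman numeral.

Yes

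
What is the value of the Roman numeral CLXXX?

CLXXX: C=100, L=50, X=10, X=10, X=10
100 + 50 + 10 + 10 + 10 = 180

180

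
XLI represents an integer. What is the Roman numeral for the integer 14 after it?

XLI = 41
41 + 14 = 55

LV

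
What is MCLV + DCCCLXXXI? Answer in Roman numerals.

MCLV = 1155
DCCCLXXXI = 881
1155 + 881 = 2036

MMXXXVI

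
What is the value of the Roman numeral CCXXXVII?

CCXXXVII: C=100, C=100, X=10, X=10, X=10, V=5, I=1, I=1
100 + 100 + 10 + 10 + 10 + 5 + 1 + 1 = 237

237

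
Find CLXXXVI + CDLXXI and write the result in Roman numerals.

CLXXXVI = 186
CDLXXI = 471
186 + 471 = 657

DCLVII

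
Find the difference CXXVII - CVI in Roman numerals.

CXXVII = 127
CVI = 106
127 - 106 = 21

XXI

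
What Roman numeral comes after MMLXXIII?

MMLXXIII = 2073; next is 2074

MMLXXIV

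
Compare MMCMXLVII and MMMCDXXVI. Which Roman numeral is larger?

MMCMXLVII = 2947
MMMCDXXVI = 3426
3426 is larger

MMMCDXXVI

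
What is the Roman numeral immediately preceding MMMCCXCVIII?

MMMCCXCVIII = 3298; previous is 3297

MMMCCXCVII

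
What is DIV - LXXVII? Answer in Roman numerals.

DIV = 504
LXXVII = 77
504 - 77 = 427

CDXXVII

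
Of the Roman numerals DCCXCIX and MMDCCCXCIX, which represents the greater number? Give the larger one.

DCCXCIX = 799
MMDCCCXCIX = 2899
2899 is larger

MMDCCCXCIX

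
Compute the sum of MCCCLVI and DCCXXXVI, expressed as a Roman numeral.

MCCCLVI = 1356
DCCXXXVI = 736
1356 + 736 = 2092

MMXCII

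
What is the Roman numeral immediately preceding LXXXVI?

LXXXVI = 86, so the previous integer is 86 - 1 = 85

LXXXV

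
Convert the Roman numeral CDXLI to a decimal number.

CDXLI: CD=400, XL=40, I=1
400 + 40 + 1 = 441

441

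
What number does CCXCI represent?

CCXCI: C=100, C=100, XC=90, I=1
100 + 100 + 90 + 1 = 291

291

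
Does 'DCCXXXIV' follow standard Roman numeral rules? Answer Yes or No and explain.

'DCCXXXIV': Check the rules: uses only the symbols I, V, X, L, C, D, M; no symbol is repeated more than three times in a row; V, L and D each appear at most once; the only place a smaller symbol precedes a larger one is the allowed subtractive pair IV, the symbol right after such a pair (if any) is smaller than the pair's first symbol, and otherwise the values never increase from left to right. Value: D (500) + C (100) + C (100) + X (10) + X (10) + X (10) + IV (4) = 734. So it is a valid standard Roman numeral.

Yes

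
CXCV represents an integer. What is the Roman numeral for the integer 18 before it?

CXCV = 195
195 - 18 = 177

CLXXVII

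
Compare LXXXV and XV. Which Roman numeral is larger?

LXXXV = 85
XV = 15
85 is larger

LXXXV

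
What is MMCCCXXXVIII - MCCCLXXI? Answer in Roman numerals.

MMCCCXXXVIII = 2338
MCCCLXXI = 1371
2338 - 1371 = 967

CMLXVII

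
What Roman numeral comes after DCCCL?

DCCCL = 850, so the next integer is 850 + 1 = 851

DCCCLI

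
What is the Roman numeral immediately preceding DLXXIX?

DLXXIX = 579; previous is 578

DLXXVIII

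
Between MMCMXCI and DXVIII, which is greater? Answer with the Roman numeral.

MMCMXCI = 2991
DXVIII = 518
2991 is larger

MMCMXCI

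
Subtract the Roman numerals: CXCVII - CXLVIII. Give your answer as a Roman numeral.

CXCVII = 197
CXLVIII = 148
197 - 148 = 49

XLIX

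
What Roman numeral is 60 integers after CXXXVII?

CXXXVII = 137
137 + 60 = 197

CXCVII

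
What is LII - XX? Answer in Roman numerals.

LII = 52
XX = 20
52 - 20 = 32

XXXII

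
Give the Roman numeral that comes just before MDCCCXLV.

MDCCCXLV = 1845; previous is 1844

MDCCCXLIV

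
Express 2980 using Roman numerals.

Convert 2980 to Roman numerals:
  2980 contains 2×1000 (MM)
  980 contains 1×900 (CM)
  80 contains 1×50 (L)
  30 contains 3×10 (XXX)

MMCMLXXX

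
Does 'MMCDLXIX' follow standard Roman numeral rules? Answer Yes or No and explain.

'MMCDLXIX': Check the rules: uses only the symbols I, V, X, L, C, D, M; no symbol is repeated more than three times in a row; V, L and D each appear at most once; the only places a smaller symbol precedes a larger one are the allowed subtractive pairs CD, IX, the symbol right after such a pair (if any) is smaller than the pair's first symbol, and otherwise the values never increase from left to right. Value: M (1000) + M (1000) + CD (400) + L (50) + X (10) + IX (9) = 2469. So it is a valid standard Roman numeral.

Yes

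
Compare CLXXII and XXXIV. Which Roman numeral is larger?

CLXXII = 172
XXXIV = 34
172 is larger

CLXXII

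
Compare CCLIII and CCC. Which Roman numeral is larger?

CCLIII = 253
CCC = 300
300 is larger

CCC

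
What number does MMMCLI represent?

MMMCLI: M=1000, M=1000, M=1000, C=100, L=50, I=1
1000 + 1000 + 1000 + 100 + 50 + 1 = 3151

3151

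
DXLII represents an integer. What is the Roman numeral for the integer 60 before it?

DXLII = 542
542 - 60 = 482

CDLXXXII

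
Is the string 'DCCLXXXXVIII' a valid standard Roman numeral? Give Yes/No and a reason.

'DCCLXXXXVIII': More than 3 consecutive X's

No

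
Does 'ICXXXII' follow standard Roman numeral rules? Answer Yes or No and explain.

'ICXXXII': Invalid subtractive combination: IC

No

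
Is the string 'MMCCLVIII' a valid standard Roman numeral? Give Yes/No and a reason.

'MMCCLVIII': Check the rules: uses only the symbols I, V, X, L, C, D, M; no symbol is repeated more than three times in a row; V, L and D each appear at most once; no smaller symbol precedes a larger one (values never increase from left to right). Value: M (1000) + M (1000) + C (100) + C (100) + L (50) + V (5) + I (1) + I (1) + I (1) = 2258. So it is a valid standard Roman numeral.

Yes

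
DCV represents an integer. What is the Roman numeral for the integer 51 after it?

DCV = 605
605 + 51 = 656

DCLVI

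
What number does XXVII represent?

XXVII: X=10, X=10, V=5, I=1, I=1
10 + 10 + 5 + 1 + 1 = 27

27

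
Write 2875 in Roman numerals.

Convert 2875 to Roman numerals:
  2875 contains 2×1000 (MM)
  875 contains 1×500 (D)
  375 contains 3×100 (CCC)
  75 contains 1×50 (L)
  25 contains 2×10 (XX)
  5 contains 1×5 (V)

MMDCCCLXXV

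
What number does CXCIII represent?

CXCIII: C=100, XC=90, I=1, I=1, I=1
100 + 90 + 1 + 1 + 1 = 193

193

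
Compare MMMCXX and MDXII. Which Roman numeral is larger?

MMMCXX = 3120
MDXII = 1512
3120 is larger

MMMCXX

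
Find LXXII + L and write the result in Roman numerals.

LXXII = 72
L = 50
72 + 50 = 122

CXXII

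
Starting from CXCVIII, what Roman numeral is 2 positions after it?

CXCVIII = 198
198 + 2 = 200

CC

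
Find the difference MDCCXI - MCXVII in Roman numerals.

MDCCXI = 1711
MCXVII = 1117
1711 - 1117 = 594

DXCIV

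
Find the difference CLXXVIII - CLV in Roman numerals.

CLXXVIII = 178
CLV = 155
178 - 155 = 23

XXIII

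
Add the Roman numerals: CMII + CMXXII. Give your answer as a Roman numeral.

CMII = 902
CMXXII = 922
902 + 922 = 1824

MDCCCXXIV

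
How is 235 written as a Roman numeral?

Convert 235 to Roman numerals:
  235 contains 2×100 (CC)
  35 contains 3×10 (XXX)
  5 contains 1×5 (V)

CCXXXV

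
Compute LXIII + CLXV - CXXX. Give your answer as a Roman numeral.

LXIII = 63, CLXV = 165, CXXX = 130
63 + 165 = 228
228 - 130 = 98

XCVIII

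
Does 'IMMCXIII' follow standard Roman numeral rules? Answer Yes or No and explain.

'IMMCXIII': Invalid subtractive combination: IM

No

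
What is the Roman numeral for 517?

Convert 517 to Roman numerals:
  517 contains 1×500 (D)
  17 contains 1×10 (X)
  7 contains 1×5 (V)
  2 contains 2×1 (II)

DXVII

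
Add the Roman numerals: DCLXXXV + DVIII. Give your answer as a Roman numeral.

DCLXXXV = 685
DVIII = 508
685 + 508 = 1193

MCXCIII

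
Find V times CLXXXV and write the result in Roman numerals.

V = 5
CLXXXV = 185
5 × 185 = 925

CMXXV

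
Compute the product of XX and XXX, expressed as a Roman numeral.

XX = 20
XXX = 30
20 × 30 = 600

DC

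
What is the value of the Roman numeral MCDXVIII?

MCDXVIII: M=1000, CD=400, X=10, V=5, I=1, I=1, I=1
1000 + 400 + 10 + 5 + 1 + 1 + 1 = 1418

1418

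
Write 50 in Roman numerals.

Convert 50 to Roman numerals:
  50 contains 1×50 (L)

L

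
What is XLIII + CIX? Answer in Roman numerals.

XLIII = 43
CIX = 109
43 + 109 = 152

CLII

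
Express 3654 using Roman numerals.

Convert 3654 to Roman numerals:
  3654 contains 3×1000 (MMM)
  654 contains 1×500 (D)
  154 contains 1×100 (C)
  54 contains 1×50 (L)
  4 contains 1×4 (IV)

MMMDCLIV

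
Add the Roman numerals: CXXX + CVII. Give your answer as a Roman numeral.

CXXX = 130
CVII = 107
130 + 107 = 237

CCXXXVII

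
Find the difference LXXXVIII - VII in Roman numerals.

LXXXVIII = 88
VII = 7
88 - 7 = 81

LXXXI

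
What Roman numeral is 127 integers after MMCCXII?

MMCCXII = 2212
2212 + 127 = 2339

MMCCCXXXIX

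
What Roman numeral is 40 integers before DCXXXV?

DCXXXV = 635
635 - 40 = 595

DXCV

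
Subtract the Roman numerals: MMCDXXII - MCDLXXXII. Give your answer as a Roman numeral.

MMCDXXII = 2422
MCDLXXXII = 1482
2422 - 1482 = 940

CMXL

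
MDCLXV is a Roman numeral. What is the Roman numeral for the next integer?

MDCLXV = 1665, so the next integer is 1665 + 1 = 1666

MDCLXVI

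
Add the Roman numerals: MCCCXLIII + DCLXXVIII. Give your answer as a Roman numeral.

MCCCXLIII = 1343
DCLXXVIII = 678
1343 + 678 = 2021

MMXXI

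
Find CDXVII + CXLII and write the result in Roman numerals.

CDXVII = 417
CXLII = 142
417 + 142 = 559

DLIX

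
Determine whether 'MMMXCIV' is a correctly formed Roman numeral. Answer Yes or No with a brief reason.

'MMMXCIV': Check the rules: uses only the symbols I, V, X, L, C, D, M; no symbol is repeated more than three times in a row; V, L and D each appear at most once; the only places a smaller symbol precedes a larger one are the allowed subtractive pairs XC, IV, the symbol right after such a pair (if any) is smaller than the pair's first symbol, and otherwise the values never increase from left to right. Value: M (1000) + M (1000) + M (1000) + XC (90) + IV (4) = 3094. So it is a valid standard Roman numeral.

Yes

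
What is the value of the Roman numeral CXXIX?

CXXIX: C=100, X=10, X=10, IX=9
100 + 10 + 10 + 9 = 129

129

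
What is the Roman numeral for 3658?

Convert 3658 to Roman numerals:
  3658 contains 3×1000 (MMM)
  658 contains 1×500 (D)
  158 contains 1×100 (C)
  58 contains 1×50 (L)
  8 contains 1×5 (V)
  3 contains 3×1 (III)

MMMDCLVIII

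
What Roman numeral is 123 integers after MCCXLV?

MCCXLV = 1245
1245 + 123 = 1368

MCCCLXVIII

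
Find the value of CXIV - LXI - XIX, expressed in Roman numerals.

CXIV = 114, LXI = 61, XIX = 19
114 - 61 = 53
53 - 19 = 34

XXXIV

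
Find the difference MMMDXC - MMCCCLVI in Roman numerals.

MMMDXC = 3590
MMCCCLVI = 2356
3590 - 2356 = 1234

MCCXXXIV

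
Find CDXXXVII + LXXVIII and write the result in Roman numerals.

CDXXXVII = 437
LXXVIII = 78
437 + 78 = 515

DXV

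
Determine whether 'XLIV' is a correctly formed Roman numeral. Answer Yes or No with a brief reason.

'XLIV': Check the rules: uses only the symbols I, V, X, L, C, D, M; no symbol is repeated more than three times in a row; V, L and D each appear at most once; the only places a smaller symbol precedes a larger one are the allowed subtractive pairs XL, IV, the symbol right after such a pair (if any) is smaller than the pair's first symbol, and otherwise the values never increase from left to right. Value: XL (40) + IV (4) = 44. So it is a valid standard Roman numeral.

Yes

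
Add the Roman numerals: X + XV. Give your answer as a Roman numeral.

X = 10
XV = 15
10 + 15 = 25

XXV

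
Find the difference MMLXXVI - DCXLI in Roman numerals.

MMLXXVI = 2076
DCXLI = 641
2076 - 641 = 1435

MCDXXXV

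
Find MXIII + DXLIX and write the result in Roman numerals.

MXIII = 1013
DXLIX = 549
1013 + 549 = 1562

MDLXII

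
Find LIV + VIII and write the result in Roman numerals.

LIV = 54
VIII = 8
54 + 8 = 62

LXII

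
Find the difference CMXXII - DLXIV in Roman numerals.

CMXXII = 922
DLXIV = 564
922 - 564 = 358

CCCLVIII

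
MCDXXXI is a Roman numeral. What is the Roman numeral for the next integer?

MCDXXXI = 1431; next is 1432

MCDXXXII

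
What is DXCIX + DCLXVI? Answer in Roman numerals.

DXCIX = 599
DCLXVI = 666
599 + 666 = 1265

MCCLXV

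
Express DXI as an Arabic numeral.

DXI: D=500, X=10, I=1
500 + 10 + 1 = 511

511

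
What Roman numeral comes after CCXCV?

CCXCV = 295, so the next integer is 295 + 1 = 296

CCXCVI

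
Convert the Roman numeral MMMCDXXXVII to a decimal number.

MMMCDXXXVII: M=1000, M=1000, M=1000, CD=400, X=10, X=10, X=10, V=5, I=1, I=1
1000 + 1000 + 1000 + 400 + 10 + 10 + 10 + 5 + 1 + 1 = 3437

3437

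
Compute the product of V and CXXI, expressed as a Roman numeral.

V = 5
CXXI = 121
5 × 121 = 605

DCV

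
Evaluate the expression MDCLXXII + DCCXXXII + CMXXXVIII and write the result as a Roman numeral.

MDCLXXII = 1672, DCCXXXII = 732, CMXXXVIII = 938
1672 + 732 = 2404
2404 + 938 = 3342

MMMCCCXLII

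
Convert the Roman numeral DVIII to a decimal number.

DVIII: D=500, V=5, I=1, I=1, I=1
500 + 5 + 1 + 1 + 1 = 508

508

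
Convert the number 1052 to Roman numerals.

Convert 1052 to Roman numerals:
  1052 contains 1×1000 (M)
  52 contains 1×50 (L)
  2 contains 2×1 (II)

MLII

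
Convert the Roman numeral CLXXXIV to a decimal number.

CLXXXIV: C=100, L=50, X=10, X=10, X=10, IV=4
100 + 50 + 10 + 10 + 10 + 4 = 184

184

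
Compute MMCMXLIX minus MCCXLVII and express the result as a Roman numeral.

MMCMXLIX = 2949
MCCXLVII = 1247
2949 - 1247 = 1702

MDCCII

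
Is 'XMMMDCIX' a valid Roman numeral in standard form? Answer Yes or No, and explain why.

'XMMMDCIX': Invalid subtractive combination: XM

No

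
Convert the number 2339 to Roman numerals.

Convert 2339 to Roman numerals:
  2339 contains 2×1000 (MM)
  339 contains 3×100 (CCC)
  39 contains 3×10 (XXX)
  9 contains 1×9 (IX)

MMCCCXXXIX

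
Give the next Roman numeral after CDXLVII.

CDXLVII = 447; next is 448

CDXLVIII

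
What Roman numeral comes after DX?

DX = 510; next is 511

DXI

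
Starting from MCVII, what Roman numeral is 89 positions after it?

MCVII = 1107
1107 + 89 = 1196

MCXCVI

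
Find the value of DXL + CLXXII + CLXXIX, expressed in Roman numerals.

DXL = 540, CLXXII = 172, CLXXIX = 179
540 + 172 = 712
712 + 179 = 891

DCCCXCI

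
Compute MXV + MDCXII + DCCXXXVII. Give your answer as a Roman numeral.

MXV = 1015, MDCXII = 1612, DCCXXXVII = 737
1015 + 1612 = 2627
2627 + 737 = 3364

MMMCCCLXIV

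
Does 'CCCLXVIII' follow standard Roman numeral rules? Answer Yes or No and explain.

'CCCLXVIII': Check the rules: uses only the symbols I, V, X, L, C, D, M; no symbol is repeated more than three times in a row; V, L and D each appear at most once; no smaller symbol precedes a larger one (values never increase from left to right). Value: C (100) + C (100) + C (100) + L (50) + X (10) + V (5) + I (1) + I (1) + I (1) = 368. So it is a valid standard Roman numeral.

Yes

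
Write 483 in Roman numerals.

Convert 483 to Roman numerals:
  483 contains 1×400 (CD)
  83 contains 1×50 (L)
  33 contains 3×10 (XXX)
  3 contains 3×1 (III)

CDLXXXIII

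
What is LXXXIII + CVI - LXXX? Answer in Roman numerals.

LXXXIII = 83, CVI = 106, LXXX = 80
83 + 106 = 189
189 - 80 = 109

CIX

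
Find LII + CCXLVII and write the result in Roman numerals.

LII = 52
CCXLVII = 247
52 + 247 = 299

CCXCIX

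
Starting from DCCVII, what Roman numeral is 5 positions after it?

DCCVII = 707
707 + 5 = 712

DCCXII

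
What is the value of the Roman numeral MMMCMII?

MMMCMII: M=1000, M=1000, M=1000, CM=900, I=1, I=1
1000 + 1000 + 1000 + 900 + 1 + 1 = 3902

3902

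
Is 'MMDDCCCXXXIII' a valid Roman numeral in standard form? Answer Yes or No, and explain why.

'MMDDCCCXXXIII': D should not appear more than once

No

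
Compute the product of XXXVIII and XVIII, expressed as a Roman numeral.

XXXVIII = 38
XVIII = 18
38 × 18 = 684

DCLXXXIV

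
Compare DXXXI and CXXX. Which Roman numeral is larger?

DXXXI = 531
CXXX = 130
531 is larger

DXXXI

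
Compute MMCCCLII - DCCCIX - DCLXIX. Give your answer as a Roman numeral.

MMCCCLII = 2352, DCCCIX = 809, DCLXIX = 669
2352 - 809 = 1543
1543 - 669 = 874

DCCCLXXIV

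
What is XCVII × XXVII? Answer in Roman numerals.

XCVII = 97
XXVII = 27
97 × 27 = 2619

MMDCXIX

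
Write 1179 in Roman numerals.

Convert 1179 to Roman numerals:
  1179 contains 1×1000 (M)
  179 contains 1×100 (C)
  79 contains 1×50 (L)
  29 contains 2×10 (XX)
  9 contains 1×9 (IX)

MCLXXIX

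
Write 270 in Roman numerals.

Convert 270 to Roman numerals:
  270 contains 2×100 (CC)
  70 contains 1×50 (L)
  20 contains 2×10 (XX)

CCLXX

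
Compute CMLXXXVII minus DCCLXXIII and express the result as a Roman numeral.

CMLXXXVII = 987
DCCLXXIII = 773
987 - 773 = 214

CCXIV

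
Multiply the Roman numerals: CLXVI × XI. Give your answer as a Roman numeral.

CLXVI = 166
XI = 11
166 × 11 = 1826

MDCCCXXVI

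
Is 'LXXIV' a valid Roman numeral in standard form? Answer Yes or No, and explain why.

'LXXIV': Check the rules: uses only the symbols I, V, X, L, C, D, M; no symbol is repeated more than three times in a row; V, L and D each appear at most once; the only place a smaller symbol precedes a larger one is the allowed subtractive pair IV, the symbol right after such a pair (if any) is smaller than the pair's first symbol, and otherwise the values never increase from left to right. Value: L (50) + X (10) + X (10) + IV (4) = 74. So it is a valid standard Roman numeral.

Yes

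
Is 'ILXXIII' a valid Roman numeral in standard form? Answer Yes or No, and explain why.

'ILXXIII': Invalid subtractive combination: IL

No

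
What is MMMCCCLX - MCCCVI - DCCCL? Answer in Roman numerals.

MMMCCCLX = 3360, MCCCVI = 1306, DCCCL = 850
3360 - 1306 = 2054
2054 - 850 = 1204

MCCIV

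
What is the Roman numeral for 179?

Convert 179 to Roman numerals:
  179 contains 1×100 (C)
  79 contains 1×50 (L)
  29 contains 2×10 (XX)
  9 contains 1×9 (IX)

CLXXIX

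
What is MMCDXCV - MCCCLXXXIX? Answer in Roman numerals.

MMCDXCV = 2495
MCCCLXXXIX = 1389
2495 - 1389 = 1106

MCVI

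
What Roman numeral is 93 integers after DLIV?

DLIV = 554
554 + 93 = 647

DCXLVII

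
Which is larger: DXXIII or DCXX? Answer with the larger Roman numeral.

DXXIII = 523
DCXX = 620
620 is larger

DCXX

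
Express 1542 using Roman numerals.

Convert 1542 to Roman numerals:
  1542 contains 1×1000 (M)
  542 contains 1×500 (D)
  42 contains 1×40 (XL)
  2 contains 2×1 (II)

MDXLII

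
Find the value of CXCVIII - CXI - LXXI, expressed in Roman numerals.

CXCVIII = 198, CXI = 111, LXXI = 71
198 - 111 = 87
87 - 71 = 16

XVI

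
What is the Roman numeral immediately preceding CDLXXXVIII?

CDLXXXVIII = 488; previous is 487

CDLXXXVII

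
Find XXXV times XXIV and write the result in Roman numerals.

XXXV = 35
XXIV = 24
35 × 24 = 840

DCCCXL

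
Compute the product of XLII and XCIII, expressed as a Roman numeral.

XLII = 42
XCIII = 93
42 × 93 = 3906

MMMCMVI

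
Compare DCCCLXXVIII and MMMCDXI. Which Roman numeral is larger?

DCCCLXXVIII = 878
MMMCDXI = 3411
3411 is larger

MMMCDXI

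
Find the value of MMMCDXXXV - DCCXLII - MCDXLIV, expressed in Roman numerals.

MMMCDXXXV = 3435, DCCXLII = 742, MCDXLIV = 1444
3435 - 742 = 2693
2693 - 1444 = 1249

MCCXLIX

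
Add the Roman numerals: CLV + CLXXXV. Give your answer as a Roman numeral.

CLV = 155
CLXXXV = 185
155 + 185 = 340

CCCXL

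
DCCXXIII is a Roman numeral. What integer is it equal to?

DCCXXIII: D=500, C=100, C=100, X=10, X=10, I=1, I=1, I=1
500 + 100 + 100 + 10 + 10 + 1 + 1 + 1 = 723

723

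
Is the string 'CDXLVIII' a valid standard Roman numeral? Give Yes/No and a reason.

'CDXLVIII': Check the rules: uses only the symbols I, V, X, L, C, D, M; no symbol is repeated more than three times in a row; V, L and D each appear at most once; the only places a smaller symbol precedes a larger one are the allowed subtractive pairs CD, XL, the symbol right after such a pair (if any) is smaller than the pair's first symbol, and otherwise the values never increase from left to right. Value: CD (400) + XL (40) + V (5) + I (1) + I (1) + I (1) = 448. So it is a valid standard Roman numeral.

Yes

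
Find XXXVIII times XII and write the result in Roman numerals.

XXXVIII = 38
XII = 12
38 × 12 = 456

CDLVI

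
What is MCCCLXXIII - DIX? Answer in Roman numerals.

MCCCLXXIII = 1373
DIX = 509
1373 - 509 = 864

DCCCLXIV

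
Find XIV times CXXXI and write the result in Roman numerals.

XIV = 14
CXXXI = 131
14 × 131 = 1834

MDCCCXXXIV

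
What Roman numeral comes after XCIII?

XCIII = 93; next is 94

XCIV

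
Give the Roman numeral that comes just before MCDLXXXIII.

MCDLXXXIII = 1483; previous is 1482

MCDLXXXII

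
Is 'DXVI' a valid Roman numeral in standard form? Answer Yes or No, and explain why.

'DXVI': Check the rules: uses only the symbols I, V, X, L, C, D, M; no symbol is repeated more than three times in a row; V, L and D each appear at most once; no smaller symbol precedes a larger one (values never increase from left to right). Value: D (500) + X (10) + V (5) + I (1) = 516. So it is a valid standard Roman numeral.

Yes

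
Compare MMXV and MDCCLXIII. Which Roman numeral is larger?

MMXV = 2015
MDCCLXIII = 1763
2015 is larger

MMXV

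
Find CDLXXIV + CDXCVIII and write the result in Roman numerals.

CDLXXIV = 474
CDXCVIII = 498
474 + 498 = 972

CMLXXII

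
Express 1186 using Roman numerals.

Convert 1186 to Roman numerals:
  1186 contains 1×1000 (M)
  186 contains 1×100 (C)
  86 contains 1×50 (L)
  36 contains 3×10 (XXX)
  6 contains 1×5 (V)
  1 contains 1×1 (I)

MCLXXXVI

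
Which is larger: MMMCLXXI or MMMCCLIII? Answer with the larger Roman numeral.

MMMCLXXI = 3171
MMMCCLIII = 3253
3253 is larger

MMMCCLIII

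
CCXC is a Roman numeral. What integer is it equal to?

CCXC: C=100, C=100, XC=90
100 + 100 + 90 = 290

290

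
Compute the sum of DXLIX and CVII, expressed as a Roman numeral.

DXLIX = 549
CVII = 107
549 + 107 = 656

DCLVI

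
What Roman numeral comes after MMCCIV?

MMCCIV = 2204; next is 2205

MMCCV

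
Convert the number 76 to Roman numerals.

Convert 76 to Roman numerals:
  76 contains 1×50 (L)
  26 contains 2×10 (XX)
  6 contains 1×5 (V)
  1 contains 1×1 (I)

LXXVI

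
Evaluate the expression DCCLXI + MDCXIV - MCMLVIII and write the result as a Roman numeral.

DCCLXI = 761, MDCXIV = 1614, MCMLVIII = 1958
761 + 1614 = 2375
2375 - 1958 = 417

CDXVII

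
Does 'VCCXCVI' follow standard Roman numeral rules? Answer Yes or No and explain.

'VCCXCVI': V should not appear more than once

No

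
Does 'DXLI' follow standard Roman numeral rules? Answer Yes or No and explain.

'DXLI': Check the rules: uses only the symbols I, V, X, L, C, D, M; no symbol is repeated more than three times in a row; V, L and D each appear at most once; the only place a smaller symbol precedes a larger one is the allowed subtractive pair XL, the symbol right after such a pair (if any) is smaller than the pair's first symbol, and otherwise the values never increase from left to right. Value: D (500) + XL (40) + I (1) = 541. So it is a valid standard Roman numeral.

Yes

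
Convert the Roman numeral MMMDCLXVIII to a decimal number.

MMMDCLXVIII: M=1000, M=1000, M=1000, D=500, C=100, L=50, X=10, V=5, I=1, I=1, I=1
1000 + 1000 + 1000 + 500 + 100 + 50 + 10 + 5 + 1 + 1 + 1 = 3668

3668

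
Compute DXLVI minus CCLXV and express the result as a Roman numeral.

DXLVI = 546
CCLXV = 265
546 - 265 = 281

CCLXXXI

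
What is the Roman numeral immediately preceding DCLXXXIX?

DCLXXXIX = 689; previous is 688

DCLXXXVIII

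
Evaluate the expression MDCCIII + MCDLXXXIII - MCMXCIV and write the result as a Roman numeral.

MDCCIII = 1703, MCDLXXXIII = 1483, MCMXCIV = 1994
1703 + 1483 = 3186
3186 - 1994 = 1192

MCXCII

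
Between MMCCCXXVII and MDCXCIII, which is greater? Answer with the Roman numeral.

MMCCCXXVII = 2327
MDCXCIII = 1693
2327 is larger

MMCCCXXVII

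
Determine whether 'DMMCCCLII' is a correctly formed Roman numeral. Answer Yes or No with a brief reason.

'DMMCCCLII': Invalid subtractive combination: DM

No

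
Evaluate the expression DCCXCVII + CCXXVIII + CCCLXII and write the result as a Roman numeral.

DCCXCVII = 797, CCXXVIII = 228, CCCLXII = 362
797 + 228 = 1025
1025 + 362 = 1387

MCCCLXXXVII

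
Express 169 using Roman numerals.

Convert 169 to Roman numerals:
  169 contains 1×100 (C)
  69 contains 1×50 (L)
  19 contains 1×10 (X)
  9 contains 1×9 (IX)

CLXIX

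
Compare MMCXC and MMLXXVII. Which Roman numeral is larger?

MMCXC = 2190
MMLXXVII = 2077
2190 is larger

MMCXC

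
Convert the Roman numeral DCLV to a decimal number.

DCLV: D=500, C=100, L=50, V=5
500 + 100 + 50 + 5 = 655

655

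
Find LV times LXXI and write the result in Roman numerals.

LV = 55
LXXI = 71
55 × 71 = 3905

MMMCMV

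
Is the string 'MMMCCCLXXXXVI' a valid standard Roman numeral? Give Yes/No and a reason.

'MMMCCCLXXXXVI': More than 3 consecutive X's

No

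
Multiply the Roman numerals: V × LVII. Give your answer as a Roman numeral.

V = 5
LVII = 57
5 × 57 = 285

CCLXXXV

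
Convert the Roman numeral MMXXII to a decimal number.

MMXXII: M=1000, M=1000, X=10, X=10, I=1, I=1
1000 + 1000 + 10 + 10 + 1 + 1 = 2022

2022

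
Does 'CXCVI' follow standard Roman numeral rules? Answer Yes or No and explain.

'CXCVI': Check the rules: uses only the symbols I, V, X, L, C, D, M; no symbol is repeated more than three times in a row; V, L and D each appear at most once; the only place a smaller symbol precedes a larger one is the allowed subtractive pair XC, the symbol right after such a pair (if any) is smaller than the pair's first symbol, and otherwise the values never increase from left to right. Value: C (100) + XC (90) + V (5) + I (1) = 196. So it is a valid standard Roman numeral.

Yes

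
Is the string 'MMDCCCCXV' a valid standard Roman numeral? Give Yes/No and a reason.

'MMDCCCCXV': More than 3 consecutive C's

No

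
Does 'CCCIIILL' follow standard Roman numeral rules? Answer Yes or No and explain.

'CCCIIILL': L should not appear more than once

No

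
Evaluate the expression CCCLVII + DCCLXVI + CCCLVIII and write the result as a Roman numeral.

CCCLVII = 357, DCCLXVI = 766, CCCLVIII = 358
357 + 766 = 1123
1123 + 358 = 1481

MCDLXXXI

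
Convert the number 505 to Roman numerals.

Convert 505 to Roman numerals:
  505 contains 1×500 (D)
  5 contains 1×5 (V)

DV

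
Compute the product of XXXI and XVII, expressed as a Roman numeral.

XXXI = 31
XVII = 17
31 × 17 = 527

DXXVII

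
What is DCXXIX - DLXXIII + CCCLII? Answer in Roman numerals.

DCXXIX = 629, DLXXIII = 573, CCCLII = 352
629 - 573 = 56
56 + 352 = 408

CDVIII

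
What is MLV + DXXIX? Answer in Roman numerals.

MLV = 1055
DXXIX = 529
1055 + 529 = 1584

MDLXXXIV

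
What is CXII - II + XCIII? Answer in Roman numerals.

CXII = 112, II = 2, XCIII = 93
112 - 2 = 110
110 + 93 = 203

CCIII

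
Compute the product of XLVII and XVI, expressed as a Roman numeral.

XLVII = 47
XVI = 16
47 × 16 = 752

DCCLII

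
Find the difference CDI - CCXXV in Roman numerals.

CDI = 401
CCXXV = 225
401 - 225 = 176

CLXXVI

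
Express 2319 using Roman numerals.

Convert 2319 to Roman numerals:
  2319 contains 2×1000 (MM)
  319 contains 3×100 (CCC)
  19 contains 1×10 (X)
  9 contains 1×9 (IX)

MMCCCXIX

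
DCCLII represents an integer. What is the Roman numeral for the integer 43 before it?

DCCLII = 752
752 - 43 = 709

DCCIX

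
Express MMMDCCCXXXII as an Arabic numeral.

MMMDCCCXXXII: M=1000, M=1000, M=1000, D=500, C=100, C=100, C=100, X=10, X=10, X=10, I=1, I=1
1000 + 1000 + 1000 + 500 + 100 + 100 + 100 + 10 + 10 + 10 + 1 + 1 = 3832

3832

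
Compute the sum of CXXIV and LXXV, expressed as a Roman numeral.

CXXIV = 124
LXXV = 75
124 + 75 = 199

CXCIX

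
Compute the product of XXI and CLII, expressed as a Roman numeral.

XXI = 21
CLII = 152
21 × 152 = 3192

MMMCXCII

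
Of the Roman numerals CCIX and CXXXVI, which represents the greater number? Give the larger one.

CCIX = 209
CXXXVI = 136
209 is larger

CCIX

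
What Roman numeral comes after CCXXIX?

CCXXIX = 229; next is 230

CCXXX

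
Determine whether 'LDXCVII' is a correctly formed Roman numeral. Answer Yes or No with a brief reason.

'LDXCVII': Invalid subtractive combination: LD

No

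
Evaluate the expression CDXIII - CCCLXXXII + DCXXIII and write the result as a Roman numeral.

CDXIII = 413, CCCLXXXII = 382, DCXXIII = 623
413 - 382 = 31
31 + 623 = 654

DCLIV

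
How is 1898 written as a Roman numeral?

Convert 1898 to Roman numerals:
  1898 contains 1×1000 (M)
  898 contains 1×500 (D)
  398 contains 3×100 (CCC)
  98 contains 1×90 (XC)
  8 contains 1×5 (V)
  3 contains 3×1 (III)

MDCCCXCVIII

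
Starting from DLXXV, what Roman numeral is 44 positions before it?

DLXXV = 575
575 - 44 = 531

DXXXI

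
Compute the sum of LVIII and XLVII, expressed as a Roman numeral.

LVIII = 58
XLVII = 47
58 + 47 = 105

CV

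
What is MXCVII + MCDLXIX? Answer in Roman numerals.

MXCVII = 1097
MCDLXIX = 1469
1097 + 1469 = 2566

MMDLXVI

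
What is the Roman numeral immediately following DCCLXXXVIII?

DCCLXXXVIII = 788; next is 789

DCCLXXXIX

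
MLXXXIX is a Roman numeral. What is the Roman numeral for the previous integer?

MLXXXIX = 1089, so the previous integer is 1089 - 1 = 1088

MLXXXVIII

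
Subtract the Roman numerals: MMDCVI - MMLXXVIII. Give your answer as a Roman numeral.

MMDCVI = 2606
MMLXXVIII = 2078
2606 - 2078 = 528

DXXVIII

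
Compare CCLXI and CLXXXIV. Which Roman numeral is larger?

CCLXI = 261
CLXXXIV = 184
261 is larger

CCLXI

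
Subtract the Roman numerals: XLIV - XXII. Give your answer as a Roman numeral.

XLIV = 44
XXII = 22
44 - 22 = 22

XXII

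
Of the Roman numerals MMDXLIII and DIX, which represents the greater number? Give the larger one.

MMDXLIII = 2543
DIX = 509
2543 is larger

MMDXLIII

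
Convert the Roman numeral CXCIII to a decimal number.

CXCIII: C=100, XC=90, I=1, I=1, I=1
100 + 90 + 1 + 1 + 1 = 193

193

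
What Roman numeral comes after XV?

XV = 15, so the next integer is 15 + 1 = 16

XVI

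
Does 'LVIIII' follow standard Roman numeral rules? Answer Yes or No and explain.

'LVIIII': More than 3 consecutive I's

No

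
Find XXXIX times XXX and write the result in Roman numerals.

XXXIX = 39
XXX = 30
39 × 30 = 1170

MCLXX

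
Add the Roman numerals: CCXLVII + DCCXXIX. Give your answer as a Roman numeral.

CCXLVII = 247
DCCXXIX = 729
247 + 729 = 976

CMLXXVI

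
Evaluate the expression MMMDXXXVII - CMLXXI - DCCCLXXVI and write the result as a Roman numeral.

MMMDXXXVII = 3537, CMLXXI = 971, DCCCLXXVI = 876
3537 - 971 = 2566
2566 - 876 = 1690

MDCXC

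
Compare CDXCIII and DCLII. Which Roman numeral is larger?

CDXCIII = 493
DCLII = 652
652 is larger

DCLII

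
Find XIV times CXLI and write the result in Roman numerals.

XIV = 14
CXLI = 141
14 × 141 = 1974

MCMLXXIV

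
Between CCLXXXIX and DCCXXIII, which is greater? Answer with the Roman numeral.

CCLXXXIX = 289
DCCXXIII = 723
723 is larger

DCCXXIII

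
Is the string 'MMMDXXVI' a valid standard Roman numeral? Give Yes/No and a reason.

'MMMDXXVI': Check the rules: uses only the symbols I, V, X, L, C, D, M; no symbol is repeated more than three times in a row; V, L and D each appear at most once; no smaller symbol precedes a larger one (values never increase from left to right). Value: M (1000) + M (1000) + M (1000) + D (500) + X (10) + X (10) + V (5) + I (1) = 3526. So it is a valid standard Roman numeral.

Yes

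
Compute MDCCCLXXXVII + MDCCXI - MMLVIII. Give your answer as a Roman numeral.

MDCCCLXXXVII = 1887, MDCCXI = 1711, MMLVIII = 2058
1887 + 1711 = 3598
3598 - 2058 = 1540

MDXL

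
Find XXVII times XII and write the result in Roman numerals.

XXVII = 27
XII = 12
27 × 12 = 324

CCCXXIV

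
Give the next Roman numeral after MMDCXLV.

MMDCXLV = 2645; next is 2646

MMDCXLVI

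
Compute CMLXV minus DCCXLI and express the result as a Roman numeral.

CMLXV = 965
DCCXLI = 741
965 - 741 = 224

CCXXIV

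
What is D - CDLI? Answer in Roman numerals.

D = 500
CDLI = 451
500 - 451 = 49

XLIX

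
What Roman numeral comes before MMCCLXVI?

MMCCLXVI = 2266; previous is 2265

MMCCLXV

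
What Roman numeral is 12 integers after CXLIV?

CXLIV = 144
144 + 12 = 156

CLVI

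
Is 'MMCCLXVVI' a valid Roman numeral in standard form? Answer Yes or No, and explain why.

'MMCCLXVVI': V should not appear more than once

No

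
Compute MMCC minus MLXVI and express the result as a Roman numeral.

MMCC = 2200
MLXVI = 1066
2200 - 1066 = 1134

MCXXXIV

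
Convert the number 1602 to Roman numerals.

Convert 1602 to Roman numerals:
  1602 contains 1×1000 (M)
  602 contains 1×500 (D)
  102 contains 1×100 (C)
  2 contains 2×1 (II)

MDCII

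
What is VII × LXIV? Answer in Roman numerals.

VII = 7
LXIV = 64
7 × 64 = 448

CDXLVIII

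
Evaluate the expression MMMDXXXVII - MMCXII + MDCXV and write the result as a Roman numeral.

MMMDXXXVII = 3537, MMCXII = 2112, MDCXV = 1615
3537 - 2112 = 1425
1425 + 1615 = 3040

MMMXL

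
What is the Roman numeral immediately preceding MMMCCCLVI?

MMMCCCLVI = 3356, so the previous integer is 3356 - 1 = 3355

MMMCCCLV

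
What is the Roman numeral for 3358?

Convert 3358 to Roman numerals:
  3358 contains 3×1000 (MMM)
  358 contains 3×100 (CCC)
  58 contains 1×50 (L)
  8 contains 1×5 (V)
  3 contains 3×1 (III)

MMMCCCLVIII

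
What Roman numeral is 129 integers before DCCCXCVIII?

DCCCXCVIII = 898
898 - 129 = 769

DCCLXIX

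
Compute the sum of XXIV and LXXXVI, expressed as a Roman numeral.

XXIV = 24
LXXXVI = 86
24 + 86 = 110

CX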